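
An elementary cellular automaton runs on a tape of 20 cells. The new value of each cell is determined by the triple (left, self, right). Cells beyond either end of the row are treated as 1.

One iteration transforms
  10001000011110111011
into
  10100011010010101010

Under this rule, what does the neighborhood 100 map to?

At position 1 the neighborhood is 100; the next row has 0 there.

0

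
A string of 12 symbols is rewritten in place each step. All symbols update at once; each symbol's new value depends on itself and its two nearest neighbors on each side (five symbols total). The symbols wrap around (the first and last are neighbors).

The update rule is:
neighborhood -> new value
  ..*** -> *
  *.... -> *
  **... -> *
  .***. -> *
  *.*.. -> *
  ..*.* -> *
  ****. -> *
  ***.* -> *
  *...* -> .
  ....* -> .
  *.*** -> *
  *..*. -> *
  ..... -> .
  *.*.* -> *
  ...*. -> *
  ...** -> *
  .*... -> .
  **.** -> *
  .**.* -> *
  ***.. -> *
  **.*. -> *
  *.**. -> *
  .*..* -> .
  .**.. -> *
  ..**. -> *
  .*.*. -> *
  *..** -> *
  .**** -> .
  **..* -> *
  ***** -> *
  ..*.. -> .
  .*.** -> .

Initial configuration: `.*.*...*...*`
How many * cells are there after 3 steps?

****..*...**
******...**.
*.*****.****
count of *: 10

10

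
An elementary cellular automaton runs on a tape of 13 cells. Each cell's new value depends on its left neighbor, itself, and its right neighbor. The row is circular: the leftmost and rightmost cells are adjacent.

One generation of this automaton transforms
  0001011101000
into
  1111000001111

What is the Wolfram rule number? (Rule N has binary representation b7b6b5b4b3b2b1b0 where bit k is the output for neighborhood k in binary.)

23

position 6: 111 → 0  (bit 7 = 0)
position 7: 110 → 0  (bit 6 = 0)
position 4: 101 → 0  (bit 5 = 0)
position 10: 100 → 1  (bit 4 = 1)
position 5: 011 → 0  (bit 3 = 0)
position 3: 010 → 1  (bit 2 = 1)
position 2: 001 → 1  (bit 1 = 1)
position 0: 000 → 1  (bit 0 = 1)
bits b7..b0 = 00010111 = 23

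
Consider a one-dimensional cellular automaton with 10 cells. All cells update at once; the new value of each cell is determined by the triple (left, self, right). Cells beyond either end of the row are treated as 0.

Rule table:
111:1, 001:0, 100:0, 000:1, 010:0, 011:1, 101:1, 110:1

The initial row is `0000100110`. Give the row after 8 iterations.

iteration 1: 1110000110
iteration 2: 1110110110
iteration 3: 1111111110
iteration 4: 1111111110  (fixed point — unchanged through iteration 8)

1111111110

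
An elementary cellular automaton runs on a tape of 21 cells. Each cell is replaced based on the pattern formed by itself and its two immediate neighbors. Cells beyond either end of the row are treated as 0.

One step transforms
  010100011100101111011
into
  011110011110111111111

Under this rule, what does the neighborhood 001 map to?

0

At position 0 the neighborhood is 001; the next row has 0 there.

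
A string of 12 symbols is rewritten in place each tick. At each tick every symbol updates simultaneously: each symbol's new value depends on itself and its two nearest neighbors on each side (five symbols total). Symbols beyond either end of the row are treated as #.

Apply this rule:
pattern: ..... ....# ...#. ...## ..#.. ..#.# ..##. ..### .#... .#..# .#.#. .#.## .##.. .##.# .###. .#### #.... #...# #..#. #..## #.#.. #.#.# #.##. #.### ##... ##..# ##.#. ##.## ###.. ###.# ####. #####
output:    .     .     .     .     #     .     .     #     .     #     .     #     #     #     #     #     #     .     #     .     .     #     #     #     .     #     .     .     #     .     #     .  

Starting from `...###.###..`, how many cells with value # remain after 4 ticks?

4

tick 1: ...##..####.
tick 2: ....##.###..
tick 3: .#...#.####.
tick 4: ......####..
count of #: 4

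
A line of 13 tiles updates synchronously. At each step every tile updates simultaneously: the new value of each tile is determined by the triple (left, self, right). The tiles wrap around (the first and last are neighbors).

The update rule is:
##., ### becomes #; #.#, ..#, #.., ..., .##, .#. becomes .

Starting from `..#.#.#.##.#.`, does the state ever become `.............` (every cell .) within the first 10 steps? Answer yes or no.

yes

step 1: .........#...
step 2: .............
all cells are . at step 2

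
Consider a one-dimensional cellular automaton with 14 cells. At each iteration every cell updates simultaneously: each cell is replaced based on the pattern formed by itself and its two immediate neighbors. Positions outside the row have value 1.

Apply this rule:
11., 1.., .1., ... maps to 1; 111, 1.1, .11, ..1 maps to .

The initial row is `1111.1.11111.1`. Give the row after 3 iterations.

.1.1.....1..1.

...1.1.....1..
11.1.11111.11.
.1.1.....1..1.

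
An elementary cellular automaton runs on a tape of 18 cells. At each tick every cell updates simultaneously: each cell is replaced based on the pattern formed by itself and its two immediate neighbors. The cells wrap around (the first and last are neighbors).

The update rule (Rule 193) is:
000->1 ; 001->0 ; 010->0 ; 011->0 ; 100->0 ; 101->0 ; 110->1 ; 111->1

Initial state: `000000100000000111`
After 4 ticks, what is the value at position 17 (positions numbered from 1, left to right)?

0

011110001111110011
001110100111110001
000110000011110100
110010111001110001
position 17 holds 0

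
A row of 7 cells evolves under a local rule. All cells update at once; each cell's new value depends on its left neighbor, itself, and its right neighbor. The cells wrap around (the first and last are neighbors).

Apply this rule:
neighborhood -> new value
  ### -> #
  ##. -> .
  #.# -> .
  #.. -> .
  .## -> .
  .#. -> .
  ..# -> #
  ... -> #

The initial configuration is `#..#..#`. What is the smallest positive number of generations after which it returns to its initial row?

14

generation 1: ..#..#.
generation 2: ##..#..
generation 3: ...#..#
generation 4: .##..#.
generation 5: #...#..
generation 6: ..##..#
generation 7: .#...#.
generation 8: #..##..
generation 9: ..#...#
generation 10: .#..##.
generation 11: #..#...
generation 12: ..#..##
generation 13: .#..#..
generation 14: #..#..#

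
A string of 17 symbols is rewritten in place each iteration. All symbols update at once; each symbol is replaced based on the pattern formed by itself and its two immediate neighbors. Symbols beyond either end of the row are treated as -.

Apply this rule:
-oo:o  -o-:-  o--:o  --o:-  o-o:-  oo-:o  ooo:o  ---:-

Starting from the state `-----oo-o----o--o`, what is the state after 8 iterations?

-----ooooooooo--o

iteration 1: -----oo--o----o--
iteration 2: -----ooo--o----o-
iteration 3: -----oooo--o----o
iteration 4: -----ooooo--o----
iteration 5: -----oooooo--o---
iteration 6: -----ooooooo--o--
iteration 7: -----oooooooo--o-
iteration 8: -----ooooooooo--o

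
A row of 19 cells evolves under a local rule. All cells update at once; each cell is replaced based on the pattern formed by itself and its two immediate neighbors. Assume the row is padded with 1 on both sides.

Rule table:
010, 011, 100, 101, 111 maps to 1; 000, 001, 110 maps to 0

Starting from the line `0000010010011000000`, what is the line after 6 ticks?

1000011011010100000
0100010110111110000
1110011101111101000
1101011011111011100
1011110111110111010
0111101111101110111

0111101111101110111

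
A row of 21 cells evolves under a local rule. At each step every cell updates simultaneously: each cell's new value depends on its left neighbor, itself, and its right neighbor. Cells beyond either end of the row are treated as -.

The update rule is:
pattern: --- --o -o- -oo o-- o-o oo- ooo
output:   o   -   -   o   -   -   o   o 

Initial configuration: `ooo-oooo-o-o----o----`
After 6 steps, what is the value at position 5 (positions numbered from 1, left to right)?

step 1: ooo-oooo-----oo---ooo
step 2: ooo-oooo-ooo-oo-o-ooo
step 3: ooo-oooo-ooo-oo---ooo
step 4: ooo-oooo-ooo-oo-o-ooo  (repeats step 2; period 2)
step 6: ooo-oooo-ooo-oo-o-ooo
position 5 holds o

o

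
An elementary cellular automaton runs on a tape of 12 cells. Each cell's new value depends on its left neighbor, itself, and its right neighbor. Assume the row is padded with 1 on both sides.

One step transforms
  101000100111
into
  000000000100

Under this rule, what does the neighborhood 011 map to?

At position 9 the neighborhood is 011; the next row has 1 there.

1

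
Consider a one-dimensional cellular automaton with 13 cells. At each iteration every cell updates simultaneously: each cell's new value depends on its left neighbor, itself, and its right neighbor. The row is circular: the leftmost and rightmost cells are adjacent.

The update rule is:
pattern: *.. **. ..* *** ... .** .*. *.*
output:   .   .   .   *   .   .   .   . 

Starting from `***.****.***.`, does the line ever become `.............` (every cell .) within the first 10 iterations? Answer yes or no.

iteration 1: .*...**...*..
iteration 2: .............
all cells are . at iteration 2

yes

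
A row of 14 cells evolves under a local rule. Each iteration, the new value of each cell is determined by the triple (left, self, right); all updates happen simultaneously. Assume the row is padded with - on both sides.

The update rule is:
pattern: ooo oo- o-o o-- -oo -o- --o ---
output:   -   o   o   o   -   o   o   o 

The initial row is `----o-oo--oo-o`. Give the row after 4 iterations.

----oo--oo---o

iteration 1: oooooo-ooo-ooo
iteration 2: -----oo--oo--o
iteration 3: ooooo-ooo-oooo
iteration 4: ----oo--oo---o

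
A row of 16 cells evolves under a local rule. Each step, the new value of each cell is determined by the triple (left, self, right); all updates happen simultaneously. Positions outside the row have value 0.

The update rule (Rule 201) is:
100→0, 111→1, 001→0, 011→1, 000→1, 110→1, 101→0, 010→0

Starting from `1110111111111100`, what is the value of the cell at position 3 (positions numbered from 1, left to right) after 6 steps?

1

step 1: 1110111111111101
step 2: 1110111111111100  (repeats step 0; period 2)
step 6: 1110111111111100
position 3 holds 1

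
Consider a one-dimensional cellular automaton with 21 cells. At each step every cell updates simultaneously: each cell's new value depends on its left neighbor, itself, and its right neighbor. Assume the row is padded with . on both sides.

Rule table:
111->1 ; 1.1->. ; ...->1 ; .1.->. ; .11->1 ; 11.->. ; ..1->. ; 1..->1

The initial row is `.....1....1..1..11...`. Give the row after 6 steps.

1111..111..1..1.1.111
111.1.11.1..1.....11.
11....1...1..1111.1.1
1.111..11..1.111.....
..11.1.1.1...11.11111
1.1.......11.1..1111.

1.1.......11.1..1111.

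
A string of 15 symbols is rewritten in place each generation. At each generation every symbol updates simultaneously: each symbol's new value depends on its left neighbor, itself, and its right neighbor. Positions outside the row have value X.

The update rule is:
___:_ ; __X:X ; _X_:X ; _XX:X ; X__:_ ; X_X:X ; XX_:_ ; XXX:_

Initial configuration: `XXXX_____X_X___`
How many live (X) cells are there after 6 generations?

6

generation 1: ________XXXX__X
generation 2: _______XX____XX
generation 3: ______XX____XX_
generation 4: _____XX____XX_X
generation 5: ____XX____XX_XX
generation 6: ___XX____XX_XX_
count of X: 6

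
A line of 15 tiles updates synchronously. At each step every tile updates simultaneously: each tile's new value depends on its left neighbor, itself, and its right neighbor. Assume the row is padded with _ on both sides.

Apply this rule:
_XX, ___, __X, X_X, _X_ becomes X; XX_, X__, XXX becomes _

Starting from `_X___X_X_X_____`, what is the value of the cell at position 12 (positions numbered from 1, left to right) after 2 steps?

XX_XXXXXXX_XXXX
X_XX______XX___
position 12 holds X

X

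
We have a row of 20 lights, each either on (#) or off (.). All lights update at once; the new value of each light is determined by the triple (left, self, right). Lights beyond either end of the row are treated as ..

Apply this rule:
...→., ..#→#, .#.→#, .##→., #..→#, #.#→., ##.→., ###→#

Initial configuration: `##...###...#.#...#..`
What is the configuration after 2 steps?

.##.#.#.#........#.#

..#.#.#.#.##.##.###.
.##.#.#.#........#.#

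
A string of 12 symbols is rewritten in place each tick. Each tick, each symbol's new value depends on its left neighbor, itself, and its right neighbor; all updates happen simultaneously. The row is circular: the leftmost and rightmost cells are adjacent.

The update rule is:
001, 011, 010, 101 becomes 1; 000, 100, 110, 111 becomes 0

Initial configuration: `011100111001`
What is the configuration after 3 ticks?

tick 1: 110001100011
tick 2: 000011000110
tick 3: 000110001100

000110001100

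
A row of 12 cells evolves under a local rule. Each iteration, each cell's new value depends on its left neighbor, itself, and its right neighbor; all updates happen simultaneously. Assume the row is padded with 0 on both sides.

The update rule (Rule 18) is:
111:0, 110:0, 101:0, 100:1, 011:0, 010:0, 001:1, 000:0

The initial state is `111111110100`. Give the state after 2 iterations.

000000000101

iteration 1: 000000000010
iteration 2: 000000000101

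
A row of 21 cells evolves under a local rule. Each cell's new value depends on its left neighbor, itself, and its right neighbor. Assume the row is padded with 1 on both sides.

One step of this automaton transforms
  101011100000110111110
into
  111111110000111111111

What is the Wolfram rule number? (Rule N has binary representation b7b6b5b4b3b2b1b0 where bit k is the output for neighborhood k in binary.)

252

position 5: 111 → 1  (bit 7 = 1)
position 0: 110 → 1  (bit 6 = 1)
position 1: 101 → 1  (bit 5 = 1)
position 7: 100 → 1  (bit 4 = 1)
position 4: 011 → 1  (bit 3 = 1)
position 2: 010 → 1  (bit 2 = 1)
position 11: 001 → 0  (bit 1 = 0)
position 8: 000 → 0  (bit 0 = 0)
bits b7..b0 = 11111100 = 252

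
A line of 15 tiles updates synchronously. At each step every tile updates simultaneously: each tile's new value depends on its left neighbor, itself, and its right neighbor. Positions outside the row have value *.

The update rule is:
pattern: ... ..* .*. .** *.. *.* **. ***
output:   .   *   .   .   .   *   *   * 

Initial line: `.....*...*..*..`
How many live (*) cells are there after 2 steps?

step 1: ....*...*..*..*
step 2: ...*...*..*..*.
count of *: 4

4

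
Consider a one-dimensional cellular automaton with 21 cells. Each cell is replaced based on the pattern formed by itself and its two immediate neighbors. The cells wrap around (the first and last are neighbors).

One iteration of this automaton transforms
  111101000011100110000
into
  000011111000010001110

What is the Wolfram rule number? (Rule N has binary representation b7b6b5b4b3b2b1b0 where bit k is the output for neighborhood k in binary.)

position 1: 111 → 0  (bit 7 = 0)
position 3: 110 → 0  (bit 6 = 0)
position 4: 101 → 1  (bit 5 = 1)
position 6: 100 → 1  (bit 4 = 1)
position 0: 011 → 0  (bit 3 = 0)
position 5: 010 → 1  (bit 2 = 1)
position 9: 001 → 0  (bit 1 = 0)
position 7: 000 → 1  (bit 0 = 1)
bits b7..b0 = 00110101 = 53

53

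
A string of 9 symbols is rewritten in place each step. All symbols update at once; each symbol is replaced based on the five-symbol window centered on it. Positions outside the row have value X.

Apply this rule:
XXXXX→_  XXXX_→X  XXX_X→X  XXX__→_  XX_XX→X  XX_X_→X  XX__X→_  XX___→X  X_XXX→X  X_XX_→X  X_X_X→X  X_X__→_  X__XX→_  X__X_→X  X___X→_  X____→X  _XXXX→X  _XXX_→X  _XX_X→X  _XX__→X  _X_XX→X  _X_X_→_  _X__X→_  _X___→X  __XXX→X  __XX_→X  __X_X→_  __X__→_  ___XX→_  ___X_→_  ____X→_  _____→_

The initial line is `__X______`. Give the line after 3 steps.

step 1: _X_XX____
step 2: XXXXXXX__
step 3: _____X___

_____X___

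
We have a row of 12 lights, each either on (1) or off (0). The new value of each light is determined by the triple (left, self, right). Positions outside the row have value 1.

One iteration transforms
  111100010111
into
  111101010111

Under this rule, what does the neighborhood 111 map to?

1

At position 0 the neighborhood is 111; the next row has 1 there.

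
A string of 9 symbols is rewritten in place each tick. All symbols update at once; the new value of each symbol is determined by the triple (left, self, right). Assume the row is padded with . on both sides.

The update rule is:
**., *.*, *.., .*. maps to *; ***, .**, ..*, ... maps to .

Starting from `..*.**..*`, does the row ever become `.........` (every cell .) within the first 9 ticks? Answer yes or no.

..**.**.*
...**.***
....**..*
.....**.*
......***
........*
........*  (fixed point — unchanged through tick 9)
tick 9 is ........*, still not uniform .

no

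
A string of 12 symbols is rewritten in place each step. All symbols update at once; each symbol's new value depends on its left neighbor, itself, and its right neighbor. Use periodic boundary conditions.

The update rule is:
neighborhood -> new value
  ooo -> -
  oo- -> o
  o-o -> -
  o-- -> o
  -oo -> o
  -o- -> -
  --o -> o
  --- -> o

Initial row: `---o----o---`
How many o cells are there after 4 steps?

10

ooo-oooo-ooo
--o-o--o-o--
oo---oo---oo
-oooooooooo-
count of o: 10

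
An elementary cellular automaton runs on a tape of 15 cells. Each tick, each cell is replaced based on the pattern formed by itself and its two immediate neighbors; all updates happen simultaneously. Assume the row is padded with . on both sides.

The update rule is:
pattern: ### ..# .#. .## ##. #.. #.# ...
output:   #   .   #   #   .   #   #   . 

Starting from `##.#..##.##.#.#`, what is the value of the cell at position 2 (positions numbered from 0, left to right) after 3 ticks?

#

#.###.#.##.####
####.####.####.
###.####.####.#
position 2 holds #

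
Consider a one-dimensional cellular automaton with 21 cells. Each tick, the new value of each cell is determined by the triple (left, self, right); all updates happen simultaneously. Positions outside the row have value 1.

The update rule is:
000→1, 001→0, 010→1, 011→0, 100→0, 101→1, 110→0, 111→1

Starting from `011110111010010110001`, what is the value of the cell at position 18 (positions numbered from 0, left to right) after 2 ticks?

tick 1: 101101010110011000100
tick 2: 010011111000000010100
position 18 holds 1

1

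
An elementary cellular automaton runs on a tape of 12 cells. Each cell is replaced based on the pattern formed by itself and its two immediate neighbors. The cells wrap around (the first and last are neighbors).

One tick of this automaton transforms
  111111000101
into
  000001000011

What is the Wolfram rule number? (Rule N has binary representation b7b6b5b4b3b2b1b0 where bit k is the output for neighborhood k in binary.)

104

position 0: 111 → 0  (bit 7 = 0)
position 5: 110 → 1  (bit 6 = 1)
position 10: 101 → 1  (bit 5 = 1)
position 6: 100 → 0  (bit 4 = 0)
position 11: 011 → 1  (bit 3 = 1)
position 9: 010 → 0  (bit 2 = 0)
position 8: 001 → 0  (bit 1 = 0)
position 7: 000 → 0  (bit 0 = 0)
bits b7..b0 = 01101000 = 104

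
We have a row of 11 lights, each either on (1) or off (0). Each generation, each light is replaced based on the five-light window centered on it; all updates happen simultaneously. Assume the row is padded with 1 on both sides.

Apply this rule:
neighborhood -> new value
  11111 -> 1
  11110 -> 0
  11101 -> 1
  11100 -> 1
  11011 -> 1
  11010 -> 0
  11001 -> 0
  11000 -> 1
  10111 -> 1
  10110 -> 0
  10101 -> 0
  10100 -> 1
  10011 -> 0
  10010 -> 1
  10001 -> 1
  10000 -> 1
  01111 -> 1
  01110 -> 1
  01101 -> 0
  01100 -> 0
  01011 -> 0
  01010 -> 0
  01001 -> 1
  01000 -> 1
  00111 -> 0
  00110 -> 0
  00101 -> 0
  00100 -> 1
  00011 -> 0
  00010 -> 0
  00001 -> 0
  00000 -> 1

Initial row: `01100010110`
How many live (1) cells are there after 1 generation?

10011000001
count of 1: 4

4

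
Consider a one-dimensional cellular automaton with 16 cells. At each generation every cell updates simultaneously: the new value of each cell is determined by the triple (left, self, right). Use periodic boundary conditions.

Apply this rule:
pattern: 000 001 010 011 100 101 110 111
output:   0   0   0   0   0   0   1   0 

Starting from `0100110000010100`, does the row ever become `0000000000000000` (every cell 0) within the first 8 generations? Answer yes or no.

yes

generation 1: 0000010000000000
generation 2: 0000000000000000
all cells are 0 at generation 2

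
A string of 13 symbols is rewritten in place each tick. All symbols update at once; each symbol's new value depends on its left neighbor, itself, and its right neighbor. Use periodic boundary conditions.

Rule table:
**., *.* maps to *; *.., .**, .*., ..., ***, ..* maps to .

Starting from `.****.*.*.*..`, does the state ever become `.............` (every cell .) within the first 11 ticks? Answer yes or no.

....**.*.*...
.....**.*....
......**.....
.......*.....
.............
all cells are . at tick 5

yes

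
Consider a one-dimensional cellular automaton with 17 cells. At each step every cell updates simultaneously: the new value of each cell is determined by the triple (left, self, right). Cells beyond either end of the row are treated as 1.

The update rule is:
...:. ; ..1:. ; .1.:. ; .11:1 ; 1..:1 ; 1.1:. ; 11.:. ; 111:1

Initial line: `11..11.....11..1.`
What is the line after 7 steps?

1.1.1.1....1.1...
.......1......1..
1.......1......1.
.1.......1.......
..1.......1......
1..1.......1.....
.1..1.......1....

.1..1.......1....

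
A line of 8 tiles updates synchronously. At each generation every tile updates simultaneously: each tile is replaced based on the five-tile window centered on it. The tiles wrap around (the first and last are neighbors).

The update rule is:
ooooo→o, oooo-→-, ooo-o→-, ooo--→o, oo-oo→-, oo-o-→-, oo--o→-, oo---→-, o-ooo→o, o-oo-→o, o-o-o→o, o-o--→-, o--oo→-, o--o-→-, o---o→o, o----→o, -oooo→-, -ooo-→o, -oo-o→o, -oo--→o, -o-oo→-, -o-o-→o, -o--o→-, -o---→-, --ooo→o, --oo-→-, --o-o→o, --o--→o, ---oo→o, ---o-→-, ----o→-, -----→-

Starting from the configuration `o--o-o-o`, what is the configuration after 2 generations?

o--oo--o

o--ooo-o
o--oo--o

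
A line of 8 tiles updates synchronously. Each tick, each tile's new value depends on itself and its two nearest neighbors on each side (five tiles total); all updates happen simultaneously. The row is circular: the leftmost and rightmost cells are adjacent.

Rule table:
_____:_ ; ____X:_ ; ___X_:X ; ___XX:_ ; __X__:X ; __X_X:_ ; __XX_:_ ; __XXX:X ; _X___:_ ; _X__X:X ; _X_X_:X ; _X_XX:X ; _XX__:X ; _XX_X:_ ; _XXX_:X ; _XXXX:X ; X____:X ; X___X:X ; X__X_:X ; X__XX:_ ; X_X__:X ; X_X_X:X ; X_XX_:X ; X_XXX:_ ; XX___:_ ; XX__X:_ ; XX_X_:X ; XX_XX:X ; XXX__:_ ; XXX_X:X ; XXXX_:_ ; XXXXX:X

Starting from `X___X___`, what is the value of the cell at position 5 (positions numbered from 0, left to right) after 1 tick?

_

tick 1: X_XXX_XX
position 5 holds _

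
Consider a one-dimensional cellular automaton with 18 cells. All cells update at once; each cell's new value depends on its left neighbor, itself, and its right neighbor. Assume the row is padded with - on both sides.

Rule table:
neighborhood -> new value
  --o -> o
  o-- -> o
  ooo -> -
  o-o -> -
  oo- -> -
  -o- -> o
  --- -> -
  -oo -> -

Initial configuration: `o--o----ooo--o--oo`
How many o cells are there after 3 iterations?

ooooo--o---ooooo--
-----oooo-o-----o-
----o-----oo---ooo
count of o: 6

6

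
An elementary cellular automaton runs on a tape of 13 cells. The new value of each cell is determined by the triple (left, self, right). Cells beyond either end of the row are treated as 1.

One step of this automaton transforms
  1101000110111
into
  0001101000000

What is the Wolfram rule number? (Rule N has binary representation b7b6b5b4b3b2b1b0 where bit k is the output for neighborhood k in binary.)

22

position 0: 111 → 0  (bit 7 = 0)
position 1: 110 → 0  (bit 6 = 0)
position 2: 101 → 0  (bit 5 = 0)
position 4: 100 → 1  (bit 4 = 1)
position 7: 011 → 0  (bit 3 = 0)
position 3: 010 → 1  (bit 2 = 1)
position 6: 001 → 1  (bit 1 = 1)
position 5: 000 → 0  (bit 0 = 0)
bits b7..b0 = 00010110 = 22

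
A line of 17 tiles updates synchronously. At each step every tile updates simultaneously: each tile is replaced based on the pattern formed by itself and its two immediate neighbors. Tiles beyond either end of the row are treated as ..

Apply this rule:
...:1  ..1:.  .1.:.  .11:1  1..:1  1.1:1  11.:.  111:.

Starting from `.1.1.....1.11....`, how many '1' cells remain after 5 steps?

..1.1111..11.1111
1..11...1.1.11...
.1.1.11..1.11.111
..1.11.1..11.11..
1..11.1.1.1.11.11
count of 1: 10

10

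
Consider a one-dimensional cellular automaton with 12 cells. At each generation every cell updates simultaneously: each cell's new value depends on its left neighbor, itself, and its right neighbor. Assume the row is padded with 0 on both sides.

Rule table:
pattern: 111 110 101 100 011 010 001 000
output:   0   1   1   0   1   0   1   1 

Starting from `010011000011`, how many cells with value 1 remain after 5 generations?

8

generation 1: 100111011111
generation 2: 001101110001
generation 3: 111111010110
generation 4: 100001101110
generation 5: 001111111010
count of 1: 8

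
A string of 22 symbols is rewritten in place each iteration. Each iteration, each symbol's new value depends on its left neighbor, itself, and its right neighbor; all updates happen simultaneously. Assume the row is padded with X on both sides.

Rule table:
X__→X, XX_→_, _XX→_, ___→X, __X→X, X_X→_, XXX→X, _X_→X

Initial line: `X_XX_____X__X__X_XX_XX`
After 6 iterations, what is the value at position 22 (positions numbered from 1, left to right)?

____XXXXXXXXXXXX_____X
XXXX_XXXXXXXXXX_XXXXX_
XXX___XXXXXXXX___XXX__
XX_XXX_XXXXXX_XXX_X_XX
X___X___XXXX___X__X__X
_XXXXXXX_XX_XXXXXXXXX_
position 22 holds _

_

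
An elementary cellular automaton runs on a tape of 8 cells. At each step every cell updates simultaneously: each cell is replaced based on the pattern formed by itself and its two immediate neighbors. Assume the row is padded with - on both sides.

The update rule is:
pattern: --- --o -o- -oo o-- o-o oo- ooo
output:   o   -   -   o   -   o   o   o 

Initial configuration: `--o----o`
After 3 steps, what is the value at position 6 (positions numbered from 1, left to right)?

o---oo--
--o-oo-o
o--oooo-
position 6 holds o

o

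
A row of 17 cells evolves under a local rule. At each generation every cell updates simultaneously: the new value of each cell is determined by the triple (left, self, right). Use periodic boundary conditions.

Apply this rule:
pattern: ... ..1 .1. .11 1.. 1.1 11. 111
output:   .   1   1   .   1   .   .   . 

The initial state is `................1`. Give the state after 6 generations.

.1...1....1...1..

1..............11
.1............1..
111..........111.
...1........1....
..111......111...
.1...1....1...1..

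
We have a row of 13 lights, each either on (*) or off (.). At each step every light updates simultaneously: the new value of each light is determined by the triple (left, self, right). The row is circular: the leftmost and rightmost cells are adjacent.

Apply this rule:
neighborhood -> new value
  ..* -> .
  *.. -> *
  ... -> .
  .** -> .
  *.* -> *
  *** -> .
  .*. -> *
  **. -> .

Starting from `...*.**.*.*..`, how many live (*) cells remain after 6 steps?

2

step 1: ...**..*****.
step 2: .....*......*
step 3: *....**.....*
step 4: .*.....*.....
step 5: .**....**....
step 6: ...*.....*...
count of *: 2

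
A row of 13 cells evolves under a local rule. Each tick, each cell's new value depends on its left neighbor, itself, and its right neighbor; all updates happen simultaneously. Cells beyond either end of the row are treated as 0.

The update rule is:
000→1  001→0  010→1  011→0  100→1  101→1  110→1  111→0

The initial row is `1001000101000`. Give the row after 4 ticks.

1001100000111

tick 1: 1101110111111
tick 2: 0110011000001
tick 3: 0011001111101
tick 4: 1001100000111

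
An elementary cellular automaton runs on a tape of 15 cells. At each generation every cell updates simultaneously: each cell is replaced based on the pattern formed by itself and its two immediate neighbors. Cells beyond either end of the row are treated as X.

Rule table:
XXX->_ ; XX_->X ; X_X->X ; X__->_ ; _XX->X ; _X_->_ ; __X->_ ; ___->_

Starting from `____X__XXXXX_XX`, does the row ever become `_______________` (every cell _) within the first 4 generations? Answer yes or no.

_______X___XXX_
___________X_XX
____________XX_
____________XXX
generation 4 is ____________XXX, still not uniform _

no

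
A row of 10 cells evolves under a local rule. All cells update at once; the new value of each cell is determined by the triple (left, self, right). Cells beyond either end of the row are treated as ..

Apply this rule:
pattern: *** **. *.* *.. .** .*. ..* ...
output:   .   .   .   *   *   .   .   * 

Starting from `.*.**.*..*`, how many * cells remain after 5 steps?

step 1: ...*...*..
step 2: **..**..**
step 3: *.*.*.*.*.
step 4: .........*
step 5: ********..
count of *: 8

8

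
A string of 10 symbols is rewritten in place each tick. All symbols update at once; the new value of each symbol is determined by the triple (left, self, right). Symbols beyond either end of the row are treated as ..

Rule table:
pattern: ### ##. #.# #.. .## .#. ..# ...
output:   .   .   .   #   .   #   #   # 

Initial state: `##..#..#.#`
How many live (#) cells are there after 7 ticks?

8

..######.#
##.......#
..########
##........
..########  (repeats tick 3; period 2)
tick 7: ..########
count of #: 8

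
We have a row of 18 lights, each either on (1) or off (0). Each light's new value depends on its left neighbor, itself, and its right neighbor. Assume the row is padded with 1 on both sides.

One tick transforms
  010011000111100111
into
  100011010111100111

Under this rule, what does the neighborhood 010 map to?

At position 1 the neighborhood is 010; the next row has 0 there.

0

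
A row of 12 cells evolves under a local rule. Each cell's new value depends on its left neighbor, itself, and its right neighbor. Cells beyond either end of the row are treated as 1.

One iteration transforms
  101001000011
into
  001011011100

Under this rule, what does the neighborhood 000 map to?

1

At position 7 the neighborhood is 000; the next row has 1 there.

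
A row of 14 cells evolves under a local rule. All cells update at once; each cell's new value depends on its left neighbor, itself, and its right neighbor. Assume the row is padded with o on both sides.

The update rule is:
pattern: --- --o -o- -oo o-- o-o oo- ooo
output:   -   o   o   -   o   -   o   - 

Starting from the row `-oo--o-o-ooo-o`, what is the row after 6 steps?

----oo--o-o-o-

--oooo-o---o--
oo---o-oo-oooo
-oo-oo--o-----
--o--ooooo---o
ooooo----oo-o-
----oo--o-o-o-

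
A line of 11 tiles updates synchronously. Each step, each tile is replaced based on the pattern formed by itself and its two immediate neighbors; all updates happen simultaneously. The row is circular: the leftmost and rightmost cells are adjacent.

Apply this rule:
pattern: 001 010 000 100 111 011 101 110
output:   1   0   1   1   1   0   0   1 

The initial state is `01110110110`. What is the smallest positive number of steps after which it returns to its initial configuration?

10110010011
10011101101
11101100100
01100111011
00111011001
11011001110
01001110110
10110110011
10010011101
11101101100
01100100111
00111011011
11011001001
11001110110
01110110010
10110011101
10011101100
01101100111
00100111011
11011011001
11001001110
01110110110

22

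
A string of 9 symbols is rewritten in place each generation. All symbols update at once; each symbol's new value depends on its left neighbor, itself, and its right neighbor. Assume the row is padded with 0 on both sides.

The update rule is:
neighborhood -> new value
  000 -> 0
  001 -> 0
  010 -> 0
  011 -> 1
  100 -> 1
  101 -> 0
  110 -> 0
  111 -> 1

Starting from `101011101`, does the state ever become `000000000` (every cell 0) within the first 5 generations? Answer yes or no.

yes

000011000
000010100
000000010
000000001
000000000
all cells are 0 at generation 5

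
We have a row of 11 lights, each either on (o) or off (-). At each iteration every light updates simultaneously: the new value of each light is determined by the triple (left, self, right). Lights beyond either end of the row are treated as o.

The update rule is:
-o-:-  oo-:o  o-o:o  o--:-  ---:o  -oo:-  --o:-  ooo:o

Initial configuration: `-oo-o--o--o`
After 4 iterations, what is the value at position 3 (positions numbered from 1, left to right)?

o-oo-------
oo-o-ooooo-
ooo-o-ooooo
oooo-o-oooo
position 3 holds o

o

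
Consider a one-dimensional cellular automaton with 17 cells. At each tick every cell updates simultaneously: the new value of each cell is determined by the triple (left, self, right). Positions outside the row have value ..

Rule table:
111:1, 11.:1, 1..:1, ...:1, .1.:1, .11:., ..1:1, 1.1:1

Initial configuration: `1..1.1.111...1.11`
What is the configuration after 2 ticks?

tick 1: 1111111.1111111.1
tick 2: .1111111.11111111

.1111111.11111111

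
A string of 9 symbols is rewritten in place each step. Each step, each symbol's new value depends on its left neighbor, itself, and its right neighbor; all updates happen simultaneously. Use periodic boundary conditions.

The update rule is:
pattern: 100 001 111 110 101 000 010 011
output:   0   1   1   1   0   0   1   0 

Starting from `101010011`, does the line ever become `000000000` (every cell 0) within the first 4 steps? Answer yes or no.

101010101
101010100
101010101  (repeats step 1; period 2)
step 4: 101010100
step 4 is 101010100, still not uniform 0

no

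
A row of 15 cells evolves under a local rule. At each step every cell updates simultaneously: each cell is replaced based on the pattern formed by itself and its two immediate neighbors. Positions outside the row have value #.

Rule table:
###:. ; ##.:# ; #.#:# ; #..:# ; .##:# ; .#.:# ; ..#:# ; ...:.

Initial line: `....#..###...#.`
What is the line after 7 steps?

#####.####....#

step 1: #..#####.##.###
step 2: ####...######..
step 3: ...##.##....###
step 4: #.#######..##..
step 5: ###.....#######
step 6: ..##...##......
step 7: #####.####....#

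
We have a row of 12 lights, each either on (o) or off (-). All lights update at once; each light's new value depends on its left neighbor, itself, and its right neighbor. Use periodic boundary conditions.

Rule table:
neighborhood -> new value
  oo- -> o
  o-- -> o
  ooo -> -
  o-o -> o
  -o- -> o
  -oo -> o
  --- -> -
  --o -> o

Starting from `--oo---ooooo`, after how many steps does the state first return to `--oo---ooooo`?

36

step 1: ooooo-oo---o
step 2: ----ooooo-oo
step 3: o--oo---oooo
step 4: oooooo-oo---
step 5: o----ooooo-o
step 6: oo--oo---ooo
step 7: -oooooo-oo--
step 8: oo----ooooo-
step 9: ooo--oo---oo
step 10: --oooooo-oo-
step 11: -oo----ooooo
step 12: oooo--oo---o
step 13: ---oooooo-oo
step 14: o-oo----oooo
step 15: ooooo--oo---
step 16: o---oooooo-o
step 17: oo-oo----ooo
step 18: -ooooo--oo--
step 19: oo---oooooo-
step 20: ooo-oo----oo
step 21: --ooooo--oo-
step 22: -oo---oooooo
step 23: oooo-oo----o
step 24: ---ooooo--oo
step 25: o-oo---ooooo
step 26: ooooo-oo----
step 27: o---ooooo--o
step 28: oo-oo---oooo
step 29: -ooooo-oo---
step 30: oo---ooooo--
step 31: ooo-oo---ooo
step 32: --ooooo-oo--
step 33: -oo---ooooo-
step 34: oooo-oo---oo
step 35: ---ooooo-oo-
step 36: --oo---ooooo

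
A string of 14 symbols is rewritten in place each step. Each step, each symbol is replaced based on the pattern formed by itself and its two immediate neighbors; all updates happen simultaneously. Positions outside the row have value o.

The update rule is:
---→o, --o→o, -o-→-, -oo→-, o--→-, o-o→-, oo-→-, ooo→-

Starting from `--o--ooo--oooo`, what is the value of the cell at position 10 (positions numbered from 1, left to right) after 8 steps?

-o--o----o----
---o--ooo--ooo
-oo--o----o---
----o--ooo--oo
-ooo--o----o--
-----o--ooo--o
-oooo--o----o-
------o--ooo--
position 10 holds o

o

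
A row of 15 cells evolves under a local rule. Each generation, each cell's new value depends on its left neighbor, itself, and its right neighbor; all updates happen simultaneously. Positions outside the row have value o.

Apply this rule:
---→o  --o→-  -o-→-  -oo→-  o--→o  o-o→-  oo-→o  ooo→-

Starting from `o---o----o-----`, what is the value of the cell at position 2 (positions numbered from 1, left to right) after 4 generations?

o

ooo--ooo--oooo-
--oo---oo----o-
o--ooo--oooo---
oo---oo----ooo-
position 2 holds o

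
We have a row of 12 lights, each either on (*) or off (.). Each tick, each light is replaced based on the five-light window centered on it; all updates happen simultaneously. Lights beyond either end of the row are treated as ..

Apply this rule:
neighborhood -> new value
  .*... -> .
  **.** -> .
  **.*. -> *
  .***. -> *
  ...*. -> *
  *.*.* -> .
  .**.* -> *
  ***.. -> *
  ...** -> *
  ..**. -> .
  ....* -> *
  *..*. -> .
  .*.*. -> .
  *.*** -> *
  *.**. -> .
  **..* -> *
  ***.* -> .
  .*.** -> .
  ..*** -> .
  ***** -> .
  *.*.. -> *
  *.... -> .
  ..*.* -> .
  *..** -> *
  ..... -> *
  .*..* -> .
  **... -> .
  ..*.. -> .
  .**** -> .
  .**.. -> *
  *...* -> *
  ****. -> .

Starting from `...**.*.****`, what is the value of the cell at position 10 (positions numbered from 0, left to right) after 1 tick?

tick 1: ***.**..*..*
position 10 holds .

.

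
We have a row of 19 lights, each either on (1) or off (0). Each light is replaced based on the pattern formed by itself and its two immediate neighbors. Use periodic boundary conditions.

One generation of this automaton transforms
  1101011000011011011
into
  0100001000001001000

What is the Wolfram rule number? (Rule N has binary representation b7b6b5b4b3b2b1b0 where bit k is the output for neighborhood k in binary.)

64

position 0: 111 → 0  (bit 7 = 0)
position 1: 110 → 1  (bit 6 = 1)
position 2: 101 → 0  (bit 5 = 0)
position 7: 100 → 0  (bit 4 = 0)
position 5: 011 → 0  (bit 3 = 0)
position 3: 010 → 0  (bit 2 = 0)
position 10: 001 → 0  (bit 1 = 0)
position 8: 000 → 0  (bit 0 = 0)
bits b7..b0 = 01000000 = 64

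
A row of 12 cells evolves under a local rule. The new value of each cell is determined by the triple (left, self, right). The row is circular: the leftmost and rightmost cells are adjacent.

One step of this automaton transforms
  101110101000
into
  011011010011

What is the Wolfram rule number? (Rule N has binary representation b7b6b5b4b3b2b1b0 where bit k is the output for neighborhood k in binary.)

107

position 3: 111 → 0  (bit 7 = 0)
position 4: 110 → 1  (bit 6 = 1)
position 1: 101 → 1  (bit 5 = 1)
position 9: 100 → 0  (bit 4 = 0)
position 2: 011 → 1  (bit 3 = 1)
position 0: 010 → 0  (bit 2 = 0)
position 11: 001 → 1  (bit 1 = 1)
position 10: 000 → 1  (bit 0 = 1)
bits b7..b0 = 01101011 = 107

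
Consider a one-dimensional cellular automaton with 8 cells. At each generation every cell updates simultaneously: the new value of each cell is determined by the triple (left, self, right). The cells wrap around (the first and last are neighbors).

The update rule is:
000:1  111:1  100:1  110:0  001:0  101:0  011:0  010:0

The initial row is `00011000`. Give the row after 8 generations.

generation 1: 11000111
generation 2: 10110011
generation 3: 00001001
generation 4: 11100100
generation 5: 01010010
generation 6: 00001001  (repeats generation 3; period 3)
generation 8: 01010010

01010010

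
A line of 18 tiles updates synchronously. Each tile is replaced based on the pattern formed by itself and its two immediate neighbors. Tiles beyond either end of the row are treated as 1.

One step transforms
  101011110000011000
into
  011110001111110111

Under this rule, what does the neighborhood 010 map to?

1

At position 2 the neighborhood is 010; the next row has 1 there.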